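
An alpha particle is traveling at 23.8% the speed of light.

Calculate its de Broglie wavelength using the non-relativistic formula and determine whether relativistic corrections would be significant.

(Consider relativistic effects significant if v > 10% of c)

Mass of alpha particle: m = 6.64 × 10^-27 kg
Yes, relativistic corrections are needed.

Using the non-relativistic de Broglie formula λ = h/(mv):

v = 23.8% × c = 7.135 × 10^7 m/s

λ = h/(mv)
λ = (6.626 × 10^-34 J·s) / (6.64 × 10^-27 kg × 7.135 × 10^7 m/s)
λ = 1.40 × 10^-15 m

Since v = 23.8% of c > 10% of c, relativistic corrections ARE significant and the actual wavelength would differ from this non-relativistic estimate.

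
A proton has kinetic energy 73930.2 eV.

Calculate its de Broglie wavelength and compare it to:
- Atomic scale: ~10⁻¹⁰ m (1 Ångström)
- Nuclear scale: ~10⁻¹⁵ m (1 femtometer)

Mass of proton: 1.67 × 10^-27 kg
λ = 1.05 × 10^-13 m, which is between nuclear and atomic scales.

Using λ = h/√(2mKE):

KE = 73930.2 eV = 1.184 × 10^-14 J

λ = h/√(2mKE)
λ = (6.626 × 10^-34 J·s) / √(2 × 1.67 × 10^-27 kg × 1.184 × 10^-14 J)
λ = 1.05 × 10^-13 m

Comparison:
- Atomic scale (10⁻¹⁰ m): λ is 0.0011× this size
- Nuclear scale (10⁻¹⁵ m): λ is 1.1e+02× this size

The wavelength is between nuclear and atomic scales.

This wavelength is appropriate for probing atomic structure but too large for nuclear physics experiments.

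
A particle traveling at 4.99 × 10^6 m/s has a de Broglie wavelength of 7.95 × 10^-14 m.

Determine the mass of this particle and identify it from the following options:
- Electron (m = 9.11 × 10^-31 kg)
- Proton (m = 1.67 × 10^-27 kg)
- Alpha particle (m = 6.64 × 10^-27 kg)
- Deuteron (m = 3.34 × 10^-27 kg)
The particle is a proton.

From λ = h/(mv), solve for mass:

m = h/(λv)
m = (6.626 × 10^-34 J·s) / (7.95 × 10^-14 m × 4.99 × 10^6 m/s)
m = 1.67 × 10^-27 kg

Comparing with the listed masses, this is closest to a proton.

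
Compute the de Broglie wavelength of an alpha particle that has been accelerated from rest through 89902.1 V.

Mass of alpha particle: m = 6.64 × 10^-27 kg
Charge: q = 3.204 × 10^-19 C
3.39 × 10^-14 m

When a particle is accelerated through voltage V, it gains kinetic energy KE = qV.

The de Broglie wavelength is then λ = h/√(2mqV):

λ = h/√(2mqV)
λ = (6.626 × 10^-34 J·s) / √(2 × 6.64 × 10^-27 kg × 3.204 × 10^-19 C × 89902.1 V)
λ = 3.39 × 10^-14 m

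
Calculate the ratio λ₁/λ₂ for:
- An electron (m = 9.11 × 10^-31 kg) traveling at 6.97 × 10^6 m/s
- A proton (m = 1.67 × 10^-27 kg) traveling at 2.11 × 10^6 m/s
λ₁/λ₂ = 555

Using λ = h/(mv):

λ₁ = h/(m₁v₁) = 1.04 × 10^-10 m
λ₂ = h/(m₂v₂) = 1.88 × 10^-13 m

Ratio λ₁/λ₂ = (m₂v₂)/(m₁v₁)
         = (1.67 × 10^-27 kg × 2.11 × 10^6 m/s) / (9.11 × 10^-31 kg × 6.97 × 10^6 m/s)
         = 555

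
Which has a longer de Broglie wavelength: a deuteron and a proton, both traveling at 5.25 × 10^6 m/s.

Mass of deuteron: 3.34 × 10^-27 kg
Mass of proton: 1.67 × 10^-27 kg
The proton has the longer wavelength.

Using λ = h/(mv), since both particles have the same velocity, the wavelength depends only on mass.

For deuteron: λ₁ = h/(m₁v) = 3.78 × 10^-14 m
For proton: λ₂ = h/(m₂v) = 7.56 × 10^-14 m

Since λ ∝ 1/m at constant velocity, the lighter particle has the longer wavelength.

The proton has the longer de Broglie wavelength.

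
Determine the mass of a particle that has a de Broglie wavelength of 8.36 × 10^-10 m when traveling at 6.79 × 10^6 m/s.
1.17 × 10^-31 kg

From the de Broglie relation λ = h/(mv), we solve for m:

m = h/(λv)
m = (6.626 × 10^-34 J·s) / (8.36 × 10^-10 m × 6.79 × 10^6 m/s)
m = 1.17 × 10^-31 kg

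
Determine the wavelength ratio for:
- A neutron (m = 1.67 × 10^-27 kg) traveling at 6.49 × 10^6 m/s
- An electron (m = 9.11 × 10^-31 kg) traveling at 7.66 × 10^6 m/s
λ₁/λ₂ = 6.44 × 10^-4

Using λ = h/(mv):

λ₁ = h/(m₁v₁) = 6.11 × 10^-14 m
λ₂ = h/(m₂v₂) = 9.50 × 10^-11 m

Ratio λ₁/λ₂ = (m₂v₂)/(m₁v₁)
         = (9.11 × 10^-31 kg × 7.66 × 10^6 m/s) / (1.67 × 10^-27 kg × 6.49 × 10^6 m/s)
         = 6.44 × 10^-4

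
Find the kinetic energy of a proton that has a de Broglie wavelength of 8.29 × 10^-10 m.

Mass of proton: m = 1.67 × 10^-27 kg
1.91 × 10^-22 J (or 1.19 × 10^-3 eV)

From λ = h/√(2mKE), we solve for KE:

λ² = h²/(2mKE)
KE = h²/(2mλ²)
KE = (6.626 × 10^-34 J·s)² / (2 × 1.67 × 10^-27 kg × (8.29 × 10^-10 m)²)
KE = 1.91 × 10^-22 J
KE = 1.19 × 10^-3 eV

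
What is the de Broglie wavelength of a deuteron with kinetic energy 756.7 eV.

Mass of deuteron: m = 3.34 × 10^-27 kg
7.36 × 10^-13 m

Using λ = h/√(2mKE):

First convert KE to Joules: KE = 756.7 eV = 1.212 × 10^-16 J

λ = h/√(2mKE)
λ = (6.626 × 10^-34 J·s) / √(2 × 3.34 × 10^-27 kg × 1.212 × 10^-16 J)
λ = 7.36 × 10^-13 m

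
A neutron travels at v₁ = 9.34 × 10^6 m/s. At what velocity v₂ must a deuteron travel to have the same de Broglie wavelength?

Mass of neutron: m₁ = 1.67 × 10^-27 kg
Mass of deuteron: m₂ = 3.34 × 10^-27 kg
v₂ = 4.67 × 10^6 m/s

For equal de Broglie wavelengths: λ₁ = λ₂

h/(m₁v₁) = h/(m₂v₂)
m₁v₁ = m₂v₂
v₂ = v₁ · (m₁/m₂)

v₂ = 9.34 × 10^6 m/s × (1.67 × 10^-27 kg / 3.34 × 10^-27 kg)
v₂ = 4.67 × 10^6 m/s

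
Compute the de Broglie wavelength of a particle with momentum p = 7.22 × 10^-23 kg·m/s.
9.18 × 10^-12 m

Using the de Broglie relation λ = h/p:

λ = h/p
λ = (6.626 × 10^-34 J·s) / (7.22 × 10^-23 kg·m/s)
λ = 9.18 × 10^-12 m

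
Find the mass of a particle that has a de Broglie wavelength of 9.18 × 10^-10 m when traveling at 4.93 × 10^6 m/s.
1.46 × 10^-31 kg

From the de Broglie relation λ = h/(mv), we solve for m:

m = h/(λv)
m = (6.626 × 10^-34 J·s) / (9.18 × 10^-10 m × 4.93 × 10^6 m/s)
m = 1.46 × 10^-31 kg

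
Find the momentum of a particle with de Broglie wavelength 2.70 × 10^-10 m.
2.45 × 10^-24 kg·m/s

From the de Broglie relation λ = h/p, we solve for p:

p = h/λ
p = (6.626 × 10^-34 J·s) / (2.70 × 10^-10 m)
p = 2.45 × 10^-24 kg·m/s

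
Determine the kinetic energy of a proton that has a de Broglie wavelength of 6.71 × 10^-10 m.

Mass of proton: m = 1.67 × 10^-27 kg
2.92 × 10^-22 J (or 1.82 × 10^-3 eV)

From λ = h/√(2mKE), we solve for KE:

λ² = h²/(2mKE)
KE = h²/(2mλ²)
KE = (6.626 × 10^-34 J·s)² / (2 × 1.67 × 10^-27 kg × (6.71 × 10^-10 m)²)
KE = 2.92 × 10^-22 J
KE = 1.82 × 10^-3 eV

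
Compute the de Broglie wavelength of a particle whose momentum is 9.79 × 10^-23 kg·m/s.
6.77 × 10^-12 m

Using the de Broglie relation λ = h/p:

λ = h/p
λ = (6.626 × 10^-34 J·s) / (9.79 × 10^-23 kg·m/s)
λ = 6.77 × 10^-12 m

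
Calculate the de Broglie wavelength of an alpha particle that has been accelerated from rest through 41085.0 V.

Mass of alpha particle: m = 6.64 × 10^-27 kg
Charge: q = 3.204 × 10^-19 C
5.01 × 10^-14 m

When a particle is accelerated through voltage V, it gains kinetic energy KE = qV.

The de Broglie wavelength is then λ = h/√(2mqV):

λ = h/√(2mqV)
λ = (6.626 × 10^-34 J·s) / √(2 × 6.64 × 10^-27 kg × 3.204 × 10^-19 C × 41085.0 V)
λ = 5.01 × 10^-14 m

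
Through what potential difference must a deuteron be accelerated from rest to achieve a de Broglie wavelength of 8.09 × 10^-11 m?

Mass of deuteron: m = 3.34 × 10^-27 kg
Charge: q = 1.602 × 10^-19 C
6.27 × 10^-2 V

From λ = h/√(2mqV), we solve for V:

λ² = h²/(2mqV)
V = h²/(2mqλ²)
V = (6.626 × 10^-34 J·s)² / (2 × 3.34 × 10^-27 kg × 1.602 × 10^-19 C × (8.09 × 10^-11 m)²)
V = 6.27 × 10^-2 V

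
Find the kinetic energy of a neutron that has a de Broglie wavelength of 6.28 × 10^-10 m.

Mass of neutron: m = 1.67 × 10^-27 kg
3.33 × 10^-22 J (or 2.08 × 10^-3 eV)

From λ = h/√(2mKE), we solve for KE:

λ² = h²/(2mKE)
KE = h²/(2mλ²)
KE = (6.626 × 10^-34 J·s)² / (2 × 1.67 × 10^-27 kg × (6.28 × 10^-10 m)²)
KE = 3.33 × 10^-22 J
KE = 2.08 × 10^-3 eV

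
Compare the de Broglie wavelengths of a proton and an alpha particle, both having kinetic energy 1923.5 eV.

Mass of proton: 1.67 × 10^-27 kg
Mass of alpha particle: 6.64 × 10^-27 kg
The proton has the longer wavelength.

Using λ = h/√(2mKE):

For proton: λ₁ = h/√(2m₁KE) = 6.53 × 10^-13 m
For alpha particle: λ₂ = h/√(2m₂KE) = 3.28 × 10^-13 m

Since λ ∝ 1/√m at constant kinetic energy, the lighter particle has the longer wavelength.

The proton has the longer de Broglie wavelength.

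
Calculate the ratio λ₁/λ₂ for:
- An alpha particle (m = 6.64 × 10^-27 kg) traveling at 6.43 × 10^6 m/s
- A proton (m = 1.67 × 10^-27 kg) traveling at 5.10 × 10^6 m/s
λ₁/λ₂ = 0.199

Using λ = h/(mv):

λ₁ = h/(m₁v₁) = 1.55 × 10^-14 m
λ₂ = h/(m₂v₂) = 7.78 × 10^-14 m

Ratio λ₁/λ₂ = (m₂v₂)/(m₁v₁)
         = (1.67 × 10^-27 kg × 5.10 × 10^6 m/s) / (6.64 × 10^-27 kg × 6.43 × 10^6 m/s)
         = 0.199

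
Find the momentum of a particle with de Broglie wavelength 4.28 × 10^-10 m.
1.55 × 10^-24 kg·m/s

From the de Broglie relation λ = h/p, we solve for p:

p = h/λ
p = (6.626 × 10^-34 J·s) / (4.28 × 10^-10 m)
p = 1.55 × 10^-24 kg·m/s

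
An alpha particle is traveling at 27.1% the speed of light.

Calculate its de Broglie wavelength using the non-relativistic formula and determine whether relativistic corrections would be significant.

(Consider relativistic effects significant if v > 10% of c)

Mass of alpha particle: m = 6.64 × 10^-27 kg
Yes, relativistic corrections are needed.

Using the non-relativistic de Broglie formula λ = h/(mv):

v = 27.1% × c = 8.124 × 10^7 m/s

λ = h/(mv)
λ = (6.626 × 10^-34 J·s) / (6.64 × 10^-27 kg × 8.124 × 10^7 m/s)
λ = 1.23 × 10^-15 m

Since v = 27.1% of c > 10% of c, relativistic corrections ARE significant and the actual wavelength would differ from this non-relativistic estimate.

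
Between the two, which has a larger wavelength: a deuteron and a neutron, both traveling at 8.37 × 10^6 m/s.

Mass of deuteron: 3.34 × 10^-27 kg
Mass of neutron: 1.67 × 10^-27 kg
The neutron has the longer wavelength.

Using λ = h/(mv), since both particles have the same velocity, the wavelength depends only on mass.

For deuteron: λ₁ = h/(m₁v) = 2.37 × 10^-14 m
For neutron: λ₂ = h/(m₂v) = 4.74 × 10^-14 m

Since λ ∝ 1/m at constant velocity, the lighter particle has the longer wavelength.

The neutron has the longer de Broglie wavelength.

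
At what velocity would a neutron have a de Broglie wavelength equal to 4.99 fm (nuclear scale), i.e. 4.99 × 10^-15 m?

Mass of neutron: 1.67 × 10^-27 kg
7.95 × 10^7 m/s

From λ = h/(mv), solve for v:

v = h/(mλ)
v = (6.626 × 10^-34 J·s) / (1.67 × 10^-27 kg × 4.99 × 10^-15 m)
v = 7.95 × 10^7 m/s

Note: This velocity is 26.5% of the speed of light, so relativistic corrections would be needed for a more accurate calculation.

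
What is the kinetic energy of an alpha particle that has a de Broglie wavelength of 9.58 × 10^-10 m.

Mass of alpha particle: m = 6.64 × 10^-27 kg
3.60 × 10^-23 J (or 2.25 × 10^-4 eV)

From λ = h/√(2mKE), we solve for KE:

λ² = h²/(2mKE)
KE = h²/(2mλ²)
KE = (6.626 × 10^-34 J·s)² / (2 × 6.64 × 10^-27 kg × (9.58 × 10^-10 m)²)
KE = 3.60 × 10^-23 J
KE = 2.25 × 10^-4 eV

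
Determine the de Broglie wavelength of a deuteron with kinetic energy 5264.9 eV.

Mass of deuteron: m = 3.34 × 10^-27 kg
2.79 × 10^-13 m

Using λ = h/√(2mKE):

First convert KE to Joules: KE = 5264.9 eV = 8.435 × 10^-16 J

λ = h/√(2mKE)
λ = (6.626 × 10^-34 J·s) / √(2 × 3.34 × 10^-27 kg × 8.435 × 10^-16 J)
λ = 2.79 × 10^-13 m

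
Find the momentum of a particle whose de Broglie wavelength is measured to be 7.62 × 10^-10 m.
8.70 × 10^-25 kg·m/s

From the de Broglie relation λ = h/p, we solve for p:

p = h/λ
p = (6.626 × 10^-34 J·s) / (7.62 × 10^-10 m)
p = 8.70 × 10^-25 kg·m/s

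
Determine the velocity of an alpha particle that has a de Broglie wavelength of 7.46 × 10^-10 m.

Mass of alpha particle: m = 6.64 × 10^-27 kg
1.34 × 10^2 m/s

From the de Broglie relation λ = h/(mv), we solve for v:

v = h/(mλ)
v = (6.626 × 10^-34 J·s) / (6.64 × 10^-27 kg × 7.46 × 10^-10 m)
v = 1.34 × 10^2 m/s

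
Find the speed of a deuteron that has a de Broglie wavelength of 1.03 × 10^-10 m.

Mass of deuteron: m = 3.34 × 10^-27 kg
1.93 × 10^3 m/s

From the de Broglie relation λ = h/(mv), we solve for v:

v = h/(mλ)
v = (6.626 × 10^-34 J·s) / (3.34 × 10^-27 kg × 1.03 × 10^-10 m)
v = 1.93 × 10^3 m/s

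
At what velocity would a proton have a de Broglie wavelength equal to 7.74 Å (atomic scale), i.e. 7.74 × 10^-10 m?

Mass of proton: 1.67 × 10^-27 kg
5.13 × 10^2 m/s

From λ = h/(mv), solve for v:

v = h/(mλ)
v = (6.626 × 10^-34 J·s) / (1.67 × 10^-27 kg × 7.74 × 10^-10 m)
v = 5.13 × 10^2 m/s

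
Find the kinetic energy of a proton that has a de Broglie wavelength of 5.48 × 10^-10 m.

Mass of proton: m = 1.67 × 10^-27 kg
4.38 × 10^-22 J (or 2.73 × 10^-3 eV)

From λ = h/√(2mKE), we solve for KE:

λ² = h²/(2mKE)
KE = h²/(2mλ²)
KE = (6.626 × 10^-34 J·s)² / (2 × 1.67 × 10^-27 kg × (5.48 × 10^-10 m)²)
KE = 4.38 × 10^-22 J
KE = 2.73 × 10^-3 eV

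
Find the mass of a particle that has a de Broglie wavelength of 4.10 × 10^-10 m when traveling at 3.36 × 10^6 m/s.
4.81 × 10^-31 kg

From the de Broglie relation λ = h/(mv), we solve for m:

m = h/(λv)
m = (6.626 × 10^-34 J·s) / (4.10 × 10^-10 m × 3.36 × 10^6 m/s)
m = 4.81 × 10^-31 kg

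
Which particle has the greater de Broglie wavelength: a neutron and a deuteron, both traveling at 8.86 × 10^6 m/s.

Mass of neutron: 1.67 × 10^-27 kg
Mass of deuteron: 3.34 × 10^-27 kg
The neutron has the longer wavelength.

Using λ = h/(mv), since both particles have the same velocity, the wavelength depends only on mass.

For neutron: λ₁ = h/(m₁v) = 4.48 × 10^-14 m
For deuteron: λ₂ = h/(m₂v) = 2.24 × 10^-14 m

Since λ ∝ 1/m at constant velocity, the lighter particle has the longer wavelength.

The neutron has the longer de Broglie wavelength.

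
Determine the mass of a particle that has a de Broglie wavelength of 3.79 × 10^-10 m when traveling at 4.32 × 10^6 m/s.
4.05 × 10^-31 kg

From the de Broglie relation λ = h/(mv), we solve for m:

m = h/(λv)
m = (6.626 × 10^-34 J·s) / (3.79 × 10^-10 m × 4.32 × 10^6 m/s)
m = 4.05 × 10^-31 kg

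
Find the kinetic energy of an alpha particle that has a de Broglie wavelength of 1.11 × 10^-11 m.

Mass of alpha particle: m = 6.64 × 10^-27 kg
2.68 × 10^-19 J (or 1.67 eV)

From λ = h/√(2mKE), we solve for KE:

λ² = h²/(2mKE)
KE = h²/(2mλ²)
KE = (6.626 × 10^-34 J·s)² / (2 × 6.64 × 10^-27 kg × (1.11 × 10^-11 m)²)
KE = 2.68 × 10^-19 J
KE = 1.67 eV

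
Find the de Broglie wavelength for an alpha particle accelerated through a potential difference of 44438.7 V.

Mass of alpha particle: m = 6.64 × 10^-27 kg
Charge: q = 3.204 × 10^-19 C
4.82 × 10^-14 m

When a particle is accelerated through voltage V, it gains kinetic energy KE = qV.

The de Broglie wavelength is then λ = h/√(2mqV):

λ = h/√(2mqV)
λ = (6.626 × 10^-34 J·s) / √(2 × 6.64 × 10^-27 kg × 3.204 × 10^-19 C × 44438.7 V)
λ = 4.82 × 10^-14 m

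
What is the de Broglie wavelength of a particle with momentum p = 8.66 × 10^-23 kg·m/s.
7.65 × 10^-12 m

Using the de Broglie relation λ = h/p:

λ = h/p
λ = (6.626 × 10^-34 J·s) / (8.66 × 10^-23 kg·m/s)
λ = 7.65 × 10^-12 m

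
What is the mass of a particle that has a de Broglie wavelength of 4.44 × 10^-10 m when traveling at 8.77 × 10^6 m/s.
1.70 × 10^-31 kg

From the de Broglie relation λ = h/(mv), we solve for m:

m = h/(λv)
m = (6.626 × 10^-34 J·s) / (4.44 × 10^-10 m × 8.77 × 10^6 m/s)
m = 1.70 × 10^-31 kg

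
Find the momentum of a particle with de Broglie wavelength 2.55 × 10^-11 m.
2.60 × 10^-23 kg·m/s

From the de Broglie relation λ = h/p, we solve for p:

p = h/λ
p = (6.626 × 10^-34 J·s) / (2.55 × 10^-11 m)
p = 2.60 × 10^-23 kg·m/s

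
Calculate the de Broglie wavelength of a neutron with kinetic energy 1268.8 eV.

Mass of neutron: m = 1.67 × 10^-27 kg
8.04 × 10^-13 m

Using λ = h/√(2mKE):

First convert KE to Joules: KE = 1268.8 eV = 2.033 × 10^-16 J

λ = h/√(2mKE)
λ = (6.626 × 10^-34 J·s) / √(2 × 1.67 × 10^-27 kg × 2.033 × 10^-16 J)
λ = 8.04 × 10^-13 m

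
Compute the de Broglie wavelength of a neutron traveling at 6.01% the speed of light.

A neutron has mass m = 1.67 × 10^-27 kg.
2.20 × 10^-14 m

Using the de Broglie relation λ = h/(mv):

v = 6.01% × c = 1.802 × 10^7 m/s

λ = h/(mv)
λ = (6.626 × 10^-34 J·s) / (1.67 × 10^-27 kg × 1.802 × 10^7 m/s)
λ = 2.20 × 10^-14 m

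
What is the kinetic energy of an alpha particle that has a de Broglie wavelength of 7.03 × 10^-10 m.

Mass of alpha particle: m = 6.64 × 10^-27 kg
6.69 × 10^-23 J (or 4.18 × 10^-4 eV)

From λ = h/√(2mKE), we solve for KE:

λ² = h²/(2mKE)
KE = h²/(2mλ²)
KE = (6.626 × 10^-34 J·s)² / (2 × 6.64 × 10^-27 kg × (7.03 × 10^-10 m)²)
KE = 6.69 × 10^-23 J
KE = 4.18 × 10^-4 eV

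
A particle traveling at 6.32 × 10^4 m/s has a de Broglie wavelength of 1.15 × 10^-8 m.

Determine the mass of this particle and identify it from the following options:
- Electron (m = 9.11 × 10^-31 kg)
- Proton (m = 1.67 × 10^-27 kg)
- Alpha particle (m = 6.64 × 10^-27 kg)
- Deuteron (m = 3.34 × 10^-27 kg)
The particle is an electron.

From λ = h/(mv), solve for mass:

m = h/(λv)
m = (6.626 × 10^-34 J·s) / (1.15 × 10^-8 m × 6.32 × 10^4 m/s)
m = 9.12 × 10^-31 kg

Comparing with the listed masses, this is closest to an electron.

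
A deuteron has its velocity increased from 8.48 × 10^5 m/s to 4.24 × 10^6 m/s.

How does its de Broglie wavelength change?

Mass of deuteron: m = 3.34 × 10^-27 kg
The wavelength decreases by a factor of 5.

Using λ = h/(mv):

Initial wavelength: λ₁ = h/(mv₁) = 2.34 × 10^-13 m
Final wavelength: λ₂ = h/(mv₂) = 4.68 × 10^-14 m

Since λ ∝ 1/v, when velocity increases by a factor of 5, the wavelength decreases by a factor of 5.

λ₂/λ₁ = v₁/v₂ = 1/5

The wavelength decreases by a factor of 5.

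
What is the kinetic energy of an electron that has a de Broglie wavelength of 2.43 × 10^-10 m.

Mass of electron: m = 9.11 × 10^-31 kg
4.08 × 10^-18 J (or 25.5 eV)

From λ = h/√(2mKE), we solve for KE:

λ² = h²/(2mKE)
KE = h²/(2mλ²)
KE = (6.626 × 10^-34 J·s)² / (2 × 9.11 × 10^-31 kg × (2.43 × 10^-10 m)²)
KE = 4.08 × 10^-18 J
KE = 25.5 eV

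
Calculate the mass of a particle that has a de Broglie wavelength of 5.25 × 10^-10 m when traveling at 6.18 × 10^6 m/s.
2.04 × 10^-31 kg

From the de Broglie relation λ = h/(mv), we solve for m:

m = h/(λv)
m = (6.626 × 10^-34 J·s) / (5.25 × 10^-10 m × 6.18 × 10^6 m/s)
m = 2.04 × 10^-31 kg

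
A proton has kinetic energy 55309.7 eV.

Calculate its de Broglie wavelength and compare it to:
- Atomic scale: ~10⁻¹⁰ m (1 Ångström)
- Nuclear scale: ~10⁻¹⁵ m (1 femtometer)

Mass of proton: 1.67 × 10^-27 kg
λ = 1.22 × 10^-13 m, which is between nuclear and atomic scales.

Using λ = h/√(2mKE):

KE = 55309.7 eV = 8.862 × 10^-15 J

λ = h/√(2mKE)
λ = (6.626 × 10^-34 J·s) / √(2 × 1.67 × 10^-27 kg × 8.862 × 10^-15 J)
λ = 1.22 × 10^-13 m

Comparison:
- Atomic scale (10⁻¹⁰ m): λ is 0.0012× this size
- Nuclear scale (10⁻¹⁵ m): λ is 1.2e+02× this size

The wavelength is between nuclear and atomic scales.

This wavelength is appropriate for probing atomic structure but too large for nuclear physics experiments.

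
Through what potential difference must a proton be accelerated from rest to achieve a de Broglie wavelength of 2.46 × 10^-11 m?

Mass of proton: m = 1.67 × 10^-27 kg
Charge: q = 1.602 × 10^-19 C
1.36 V

From λ = h/√(2mqV), we solve for V:

λ² = h²/(2mqV)
V = h²/(2mqλ²)
V = (6.626 × 10^-34 J·s)² / (2 × 1.67 × 10^-27 kg × 1.602 × 10^-19 C × (2.46 × 10^-11 m)²)
V = 1.36 V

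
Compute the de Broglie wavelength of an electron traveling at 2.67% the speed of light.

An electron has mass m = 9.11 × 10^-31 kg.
9.09 × 10^-11 m

Using the de Broglie relation λ = h/(mv):

v = 2.67% × c = 8.004 × 10^6 m/s

λ = h/(mv)
λ = (6.626 × 10^-34 J·s) / (9.11 × 10^-31 kg × 8.004 × 10^6 m/s)
λ = 9.09 × 10^-11 m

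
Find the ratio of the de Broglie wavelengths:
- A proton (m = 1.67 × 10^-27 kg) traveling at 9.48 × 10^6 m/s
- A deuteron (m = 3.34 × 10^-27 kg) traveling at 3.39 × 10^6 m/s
λ₁/λ₂ = 0.715

Using λ = h/(mv):

λ₁ = h/(m₁v₁) = 4.19 × 10^-14 m
λ₂ = h/(m₂v₂) = 5.85 × 10^-14 m

Ratio λ₁/λ₂ = (m₂v₂)/(m₁v₁)
         = (3.34 × 10^-27 kg × 3.39 × 10^6 m/s) / (1.67 × 10^-27 kg × 9.48 × 10^6 m/s)
         = 0.715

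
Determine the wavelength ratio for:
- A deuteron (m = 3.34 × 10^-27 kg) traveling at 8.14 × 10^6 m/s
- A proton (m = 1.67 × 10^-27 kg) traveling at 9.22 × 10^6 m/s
λ₁/λ₂ = 0.566

Using λ = h/(mv):

λ₁ = h/(m₁v₁) = 2.44 × 10^-14 m
λ₂ = h/(m₂v₂) = 4.30 × 10^-14 m

Ratio λ₁/λ₂ = (m₂v₂)/(m₁v₁)
         = (1.67 × 10^-27 kg × 9.22 × 10^6 m/s) / (3.34 × 10^-27 kg × 8.14 × 10^6 m/s)
         = 0.566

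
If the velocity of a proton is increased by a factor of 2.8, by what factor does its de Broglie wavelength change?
The wavelength decreases by a factor of 2.8.

From λ = h/(mv), the wavelength is inversely proportional to velocity:

λ ∝ 1/v

If v → 2.8v, then λ → λ/2.8

When velocity is increased by a factor of 2.8, the wavelength decreases by a factor of 2.8.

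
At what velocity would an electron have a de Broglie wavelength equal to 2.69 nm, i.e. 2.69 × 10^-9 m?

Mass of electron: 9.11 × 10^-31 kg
2.70 × 10^5 m/s

From λ = h/(mv), solve for v:

v = h/(mλ)
v = (6.626 × 10^-34 J·s) / (9.11 × 10^-31 kg × 2.69 × 10^-9 m)
v = 2.70 × 10^5 m/s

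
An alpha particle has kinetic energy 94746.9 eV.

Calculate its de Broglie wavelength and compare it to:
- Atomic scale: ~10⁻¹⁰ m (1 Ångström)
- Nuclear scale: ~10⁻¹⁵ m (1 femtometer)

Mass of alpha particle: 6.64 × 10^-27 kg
λ = 4.67 × 10^-14 m, which is between nuclear and atomic scales.

Using λ = h/√(2mKE):

KE = 94746.9 eV = 1.518 × 10^-14 J

λ = h/√(2mKE)
λ = (6.626 × 10^-34 J·s) / √(2 × 6.64 × 10^-27 kg × 1.518 × 10^-14 J)
λ = 4.67 × 10^-14 m

Comparison:
- Atomic scale (10⁻¹⁰ m): λ is 0.00047× this size
- Nuclear scale (10⁻¹⁵ m): λ is 47× this size

The wavelength is between nuclear and atomic scales.

This wavelength is appropriate for probing atomic structure but too large for nuclear physics experiments.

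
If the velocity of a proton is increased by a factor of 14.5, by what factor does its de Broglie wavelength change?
The wavelength decreases by a factor of 14.5.

From λ = h/(mv), the wavelength is inversely proportional to velocity:

λ ∝ 1/v

If v → 14.5v, then λ → λ/14.5

When velocity is increased by a factor of 14.5, the wavelength decreases by a factor of 14.5.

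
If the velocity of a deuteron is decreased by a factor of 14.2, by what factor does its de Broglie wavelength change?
The wavelength increases by a factor of 14.2.

From λ = h/(mv), the wavelength is inversely proportional to velocity:

λ ∝ 1/v

If v → v/14.2, then λ → 14.2λ

When velocity is decreased by a factor of 14.2, the wavelength increases by a factor of 14.2.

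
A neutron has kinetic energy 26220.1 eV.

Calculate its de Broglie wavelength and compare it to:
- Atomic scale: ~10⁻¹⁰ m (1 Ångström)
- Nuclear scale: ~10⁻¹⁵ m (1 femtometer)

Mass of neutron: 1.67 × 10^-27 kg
λ = 1.77 × 10^-13 m, which is between nuclear and atomic scales.

Using λ = h/√(2mKE):

KE = 26220.1 eV = 4.201 × 10^-15 J

λ = h/√(2mKE)
λ = (6.626 × 10^-34 J·s) / √(2 × 1.67 × 10^-27 kg × 4.201 × 10^-15 J)
λ = 1.77 × 10^-13 m

Comparison:
- Atomic scale (10⁻¹⁰ m): λ is 0.0018× this size
- Nuclear scale (10⁻¹⁵ m): λ is 1.8e+02× this size

The wavelength is between nuclear and atomic scales.

This wavelength is appropriate for probing atomic structure but too large for nuclear physics experiments.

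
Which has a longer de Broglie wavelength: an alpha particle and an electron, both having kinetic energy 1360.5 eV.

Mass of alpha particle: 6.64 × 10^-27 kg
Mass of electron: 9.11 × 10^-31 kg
The electron has the longer wavelength.

Using λ = h/√(2mKE):

For alpha particle: λ₁ = h/√(2m₁KE) = 3.89 × 10^-13 m
For electron: λ₂ = h/√(2m₂KE) = 3.32 × 10^-11 m

Since λ ∝ 1/√m at constant kinetic energy, the lighter particle has the longer wavelength.

The electron has the longer de Broglie wavelength.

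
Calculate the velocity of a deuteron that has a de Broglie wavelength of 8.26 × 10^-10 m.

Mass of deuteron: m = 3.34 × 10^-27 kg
2.40 × 10^2 m/s

From the de Broglie relation λ = h/(mv), we solve for v:

v = h/(mλ)
v = (6.626 × 10^-34 J·s) / (3.34 × 10^-27 kg × 8.26 × 10^-10 m)
v = 2.40 × 10^2 m/s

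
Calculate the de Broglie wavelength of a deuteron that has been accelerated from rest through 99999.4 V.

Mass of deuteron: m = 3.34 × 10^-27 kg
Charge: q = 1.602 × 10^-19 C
6.41 × 10^-14 m

When a particle is accelerated through voltage V, it gains kinetic energy KE = qV.

The de Broglie wavelength is then λ = h/√(2mqV):

λ = h/√(2mqV)
λ = (6.626 × 10^-34 J·s) / √(2 × 3.34 × 10^-27 kg × 1.602 × 10^-19 C × 99999.4 V)
λ = 6.41 × 10^-14 m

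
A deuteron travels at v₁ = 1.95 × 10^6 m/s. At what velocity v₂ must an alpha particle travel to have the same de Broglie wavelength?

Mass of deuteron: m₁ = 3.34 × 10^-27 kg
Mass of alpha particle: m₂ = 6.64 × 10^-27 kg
v₂ = 9.81 × 10^5 m/s

For equal de Broglie wavelengths: λ₁ = λ₂

h/(m₁v₁) = h/(m₂v₂)
m₁v₁ = m₂v₂
v₂ = v₁ · (m₁/m₂)

v₂ = 1.95 × 10^6 m/s × (3.34 × 10^-27 kg / 6.64 × 10^-27 kg)
v₂ = 9.81 × 10^5 m/s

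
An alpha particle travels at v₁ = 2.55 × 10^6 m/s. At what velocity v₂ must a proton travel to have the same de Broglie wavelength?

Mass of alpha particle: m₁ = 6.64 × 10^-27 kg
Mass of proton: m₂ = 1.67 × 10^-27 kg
v₂ = 1.01 × 10^7 m/s

For equal de Broglie wavelengths: λ₁ = λ₂

h/(m₁v₁) = h/(m₂v₂)
m₁v₁ = m₂v₂
v₂ = v₁ · (m₁/m₂)

v₂ = 2.55 × 10^6 m/s × (6.64 × 10^-27 kg / 1.67 × 10^-27 kg)
v₂ = 1.01 × 10^7 m/s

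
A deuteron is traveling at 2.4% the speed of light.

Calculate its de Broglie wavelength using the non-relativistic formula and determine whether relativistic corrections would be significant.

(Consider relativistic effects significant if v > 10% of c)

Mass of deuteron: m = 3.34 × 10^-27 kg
No, relativistic corrections are not needed.

Using the non-relativistic de Broglie formula λ = h/(mv):

v = 2.4% × c = 7.195 × 10^6 m/s

λ = h/(mv)
λ = (6.626 × 10^-34 J·s) / (3.34 × 10^-27 kg × 7.195 × 10^6 m/s)
λ = 2.76 × 10^-14 m

Since v = 2.4% of c < 10% of c, relativistic corrections are NOT significant and this non-relativistic result is a good approximation.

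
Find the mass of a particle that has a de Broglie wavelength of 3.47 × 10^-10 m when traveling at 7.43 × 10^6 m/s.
2.57 × 10^-31 kg

From the de Broglie relation λ = h/(mv), we solve for m:

m = h/(λv)
m = (6.626 × 10^-34 J·s) / (3.47 × 10^-10 m × 7.43 × 10^6 m/s)
m = 2.57 × 10^-31 kg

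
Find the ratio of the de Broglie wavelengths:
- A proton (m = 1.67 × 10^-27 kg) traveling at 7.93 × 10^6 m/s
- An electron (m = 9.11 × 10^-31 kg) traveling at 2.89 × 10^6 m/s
λ₁/λ₂ = 1.99 × 10^-4

Using λ = h/(mv):

λ₁ = h/(m₁v₁) = 5.00 × 10^-14 m
λ₂ = h/(m₂v₂) = 2.52 × 10^-10 m

Ratio λ₁/λ₂ = (m₂v₂)/(m₁v₁)
         = (9.11 × 10^-31 kg × 2.89 × 10^6 m/s) / (1.67 × 10^-27 kg × 7.93 × 10^6 m/s)
         = 1.99 × 10^-4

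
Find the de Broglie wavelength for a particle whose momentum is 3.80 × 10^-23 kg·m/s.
1.74 × 10^-11 m

Using the de Broglie relation λ = h/p:

λ = h/p
λ = (6.626 × 10^-34 J·s) / (3.80 × 10^-23 kg·m/s)
λ = 1.74 × 10^-11 m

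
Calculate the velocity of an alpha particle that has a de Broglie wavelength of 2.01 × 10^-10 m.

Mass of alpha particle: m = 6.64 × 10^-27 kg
4.96 × 10^2 m/s

From the de Broglie relation λ = h/(mv), we solve for v:

v = h/(mλ)
v = (6.626 × 10^-34 J·s) / (6.64 × 10^-27 kg × 2.01 × 10^-10 m)
v = 4.96 × 10^2 m/s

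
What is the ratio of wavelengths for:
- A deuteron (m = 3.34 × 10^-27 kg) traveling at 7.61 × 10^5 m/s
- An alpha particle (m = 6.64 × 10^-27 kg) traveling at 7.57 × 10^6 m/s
λ₁/λ₂ = 19.8

Using λ = h/(mv):

λ₁ = h/(m₁v₁) = 2.61 × 10^-13 m
λ₂ = h/(m₂v₂) = 1.32 × 10^-14 m

Ratio λ₁/λ₂ = (m₂v₂)/(m₁v₁)
         = (6.64 × 10^-27 kg × 7.57 × 10^6 m/s) / (3.34 × 10^-27 kg × 7.61 × 10^5 m/s)
         = 19.8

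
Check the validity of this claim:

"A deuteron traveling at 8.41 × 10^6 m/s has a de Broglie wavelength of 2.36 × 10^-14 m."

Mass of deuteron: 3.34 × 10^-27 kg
True

The claim is correct.

Using λ = h/(mv):
λ = (6.626 × 10^-34 J·s) / (3.34 × 10^-27 kg × 8.41 × 10^6 m/s)
λ = 2.36 × 10^-14 m

This matches the claimed value.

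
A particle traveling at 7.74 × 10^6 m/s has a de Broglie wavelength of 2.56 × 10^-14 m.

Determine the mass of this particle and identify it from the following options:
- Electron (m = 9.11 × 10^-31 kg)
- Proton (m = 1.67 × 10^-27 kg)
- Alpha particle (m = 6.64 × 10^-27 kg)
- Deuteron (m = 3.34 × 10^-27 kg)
The particle is a deuteron.

From λ = h/(mv), solve for mass:

m = h/(λv)
m = (6.626 × 10^-34 J·s) / (2.56 × 10^-14 m × 7.74 × 10^6 m/s)
m = 3.34 × 10^-27 kg

Comparing with the listed masses, this is closest to a deuteron.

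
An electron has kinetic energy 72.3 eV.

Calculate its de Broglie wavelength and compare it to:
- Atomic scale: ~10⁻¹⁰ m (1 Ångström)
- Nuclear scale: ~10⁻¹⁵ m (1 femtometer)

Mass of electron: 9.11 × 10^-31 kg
λ = 1.44 × 10^-10 m, which is larger than typical atomic dimensions (~1 Å).

Using λ = h/√(2mKE):

KE = 72.3 eV = 1.158 × 10^-17 J

λ = h/√(2mKE)
λ = (6.626 × 10^-34 J·s) / √(2 × 9.11 × 10^-31 kg × 1.158 × 10^-17 J)
λ = 1.44 × 10^-10 m

Comparison:
- Atomic scale (10⁻¹⁰ m): λ is 1.4× this size
- Nuclear scale (10⁻¹⁵ m): λ is 1.4e+05× this size

The wavelength is larger than typical atomic dimensions (~1 Å).

This wavelength is significant for atomic-scale phenomena like electron diffraction from crystal lattices.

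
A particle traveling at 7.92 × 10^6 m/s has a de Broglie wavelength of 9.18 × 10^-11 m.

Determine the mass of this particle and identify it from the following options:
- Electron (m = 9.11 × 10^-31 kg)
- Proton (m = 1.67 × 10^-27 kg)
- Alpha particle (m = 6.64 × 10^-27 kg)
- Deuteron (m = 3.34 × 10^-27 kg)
The particle is an electron.

From λ = h/(mv), solve for mass:

m = h/(λv)
m = (6.626 × 10^-34 J·s) / (9.18 × 10^-11 m × 7.92 × 10^6 m/s)
m = 9.11 × 10^-31 kg

Comparing with the listed masses, this is closest to an electron.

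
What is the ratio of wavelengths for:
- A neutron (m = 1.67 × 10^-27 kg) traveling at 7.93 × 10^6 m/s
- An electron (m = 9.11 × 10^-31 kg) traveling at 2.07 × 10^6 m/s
λ₁/λ₂ = 1.42 × 10^-4

Using λ = h/(mv):

λ₁ = h/(m₁v₁) = 5.00 × 10^-14 m
λ₂ = h/(m₂v₂) = 3.51 × 10^-10 m

Ratio λ₁/λ₂ = (m₂v₂)/(m₁v₁)
         = (9.11 × 10^-31 kg × 2.07 × 10^6 m/s) / (1.67 × 10^-27 kg × 7.93 × 10^6 m/s)
         = 1.42 × 10^-4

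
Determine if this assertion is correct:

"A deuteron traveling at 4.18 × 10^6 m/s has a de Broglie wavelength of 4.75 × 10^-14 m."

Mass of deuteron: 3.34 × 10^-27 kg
True

The claim is correct.

Using λ = h/(mv):
λ = (6.626 × 10^-34 J·s) / (3.34 × 10^-27 kg × 4.18 × 10^6 m/s)
λ = 4.75 × 10^-14 m

This matches the claimed value.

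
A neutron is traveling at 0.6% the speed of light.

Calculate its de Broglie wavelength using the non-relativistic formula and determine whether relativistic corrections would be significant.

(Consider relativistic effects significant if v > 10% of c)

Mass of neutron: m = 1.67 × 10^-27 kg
No, relativistic corrections are not needed.

Using the non-relativistic de Broglie formula λ = h/(mv):

v = 0.6% × c = 1.799 × 10^6 m/s

λ = h/(mv)
λ = (6.626 × 10^-34 J·s) / (1.67 × 10^-27 kg × 1.799 × 10^6 m/s)
λ = 2.21 × 10^-13 m

Since v = 0.6% of c < 10% of c, relativistic corrections are NOT significant and this non-relativistic result is a good approximation.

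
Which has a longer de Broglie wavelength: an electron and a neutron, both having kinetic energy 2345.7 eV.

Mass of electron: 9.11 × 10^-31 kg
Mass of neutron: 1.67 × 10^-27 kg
The electron has the longer wavelength.

Using λ = h/√(2mKE):

For electron: λ₁ = h/√(2m₁KE) = 2.53 × 10^-11 m
For neutron: λ₂ = h/√(2m₂KE) = 5.91 × 10^-13 m

Since λ ∝ 1/√m at constant kinetic energy, the lighter particle has the longer wavelength.

The electron has the longer de Broglie wavelength.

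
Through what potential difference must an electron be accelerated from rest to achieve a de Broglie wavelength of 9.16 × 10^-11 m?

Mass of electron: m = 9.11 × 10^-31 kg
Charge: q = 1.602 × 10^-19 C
179 V

From λ = h/√(2mqV), we solve for V:

λ² = h²/(2mqV)
V = h²/(2mqλ²)
V = (6.626 × 10^-34 J·s)² / (2 × 9.11 × 10^-31 kg × 1.602 × 10^-19 C × (9.16 × 10^-11 m)²)
V = 179 V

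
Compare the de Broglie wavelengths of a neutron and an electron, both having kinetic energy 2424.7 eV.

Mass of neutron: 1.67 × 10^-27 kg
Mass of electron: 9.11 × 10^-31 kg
The electron has the longer wavelength.

Using λ = h/√(2mKE):

For neutron: λ₁ = h/√(2m₁KE) = 5.82 × 10^-13 m
For electron: λ₂ = h/√(2m₂KE) = 2.49 × 10^-11 m

Since λ ∝ 1/√m at constant kinetic energy, the lighter particle has the longer wavelength.

The electron has the longer de Broglie wavelength.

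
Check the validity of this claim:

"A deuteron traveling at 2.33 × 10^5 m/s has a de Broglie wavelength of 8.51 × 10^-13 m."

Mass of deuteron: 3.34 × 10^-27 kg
True

The claim is correct.

Using λ = h/(mv):
λ = (6.626 × 10^-34 J·s) / (3.34 × 10^-27 kg × 2.33 × 10^5 m/s)
λ = 8.51 × 10^-13 m

This matches the claimed value.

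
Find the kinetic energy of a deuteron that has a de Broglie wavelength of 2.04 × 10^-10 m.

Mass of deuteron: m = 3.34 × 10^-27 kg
1.58 × 10^-21 J (or 9.86 × 10^-3 eV)

From λ = h/√(2mKE), we solve for KE:

λ² = h²/(2mKE)
KE = h²/(2mλ²)
KE = (6.626 × 10^-34 J·s)² / (2 × 3.34 × 10^-27 kg × (2.04 × 10^-10 m)²)
KE = 1.58 × 10^-21 J
KE = 9.86 × 10^-3 eV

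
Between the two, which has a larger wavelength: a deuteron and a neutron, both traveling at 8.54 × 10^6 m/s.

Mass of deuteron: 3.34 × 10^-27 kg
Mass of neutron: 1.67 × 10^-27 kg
The neutron has the longer wavelength.

Using λ = h/(mv), since both particles have the same velocity, the wavelength depends only on mass.

For deuteron: λ₁ = h/(m₁v) = 2.32 × 10^-14 m
For neutron: λ₂ = h/(m₂v) = 4.65 × 10^-14 m

Since λ ∝ 1/m at constant velocity, the lighter particle has the longer wavelength.

The neutron has the longer de Broglie wavelength.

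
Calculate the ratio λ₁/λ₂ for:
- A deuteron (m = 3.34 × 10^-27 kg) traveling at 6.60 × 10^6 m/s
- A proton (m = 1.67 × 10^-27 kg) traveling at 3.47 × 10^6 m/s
λ₁/λ₂ = 0.263

Using λ = h/(mv):

λ₁ = h/(m₁v₁) = 3.01 × 10^-14 m
λ₂ = h/(m₂v₂) = 1.14 × 10^-13 m

Ratio λ₁/λ₂ = (m₂v₂)/(m₁v₁)
         = (1.67 × 10^-27 kg × 3.47 × 10^6 m/s) / (3.34 × 10^-27 kg × 6.60 × 10^6 m/s)
         = 0.263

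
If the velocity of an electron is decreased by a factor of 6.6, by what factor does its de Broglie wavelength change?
The wavelength increases by a factor of 6.6.

From λ = h/(mv), the wavelength is inversely proportional to velocity:

λ ∝ 1/v

If v → v/6.6, then λ → 6.6λ

When velocity is decreased by a factor of 6.6, the wavelength increases by a factor of 6.6.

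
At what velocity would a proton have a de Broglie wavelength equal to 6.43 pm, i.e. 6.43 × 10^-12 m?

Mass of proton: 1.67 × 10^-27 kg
6.17 × 10^4 m/s

From λ = h/(mv), solve for v:

v = h/(mλ)
v = (6.626 × 10^-34 J·s) / (1.67 × 10^-27 kg × 6.43 × 10^-12 m)
v = 6.17 × 10^4 m/s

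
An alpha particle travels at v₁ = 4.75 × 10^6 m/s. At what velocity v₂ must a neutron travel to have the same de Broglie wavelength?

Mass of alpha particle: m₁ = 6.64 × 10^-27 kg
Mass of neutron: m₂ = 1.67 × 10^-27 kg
v₂ = 1.89 × 10^7 m/s

For equal de Broglie wavelengths: λ₁ = λ₂

h/(m₁v₁) = h/(m₂v₂)
m₁v₁ = m₂v₂
v₂ = v₁ · (m₁/m₂)

v₂ = 4.75 × 10^6 m/s × (6.64 × 10^-27 kg / 1.67 × 10^-27 kg)
v₂ = 1.89 × 10^7 m/s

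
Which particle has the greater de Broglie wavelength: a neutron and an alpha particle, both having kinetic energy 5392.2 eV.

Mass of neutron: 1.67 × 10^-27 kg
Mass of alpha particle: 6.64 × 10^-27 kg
The neutron has the longer wavelength.

Using λ = h/√(2mKE):

For neutron: λ₁ = h/√(2m₁KE) = 3.90 × 10^-13 m
For alpha particle: λ₂ = h/√(2m₂KE) = 1.96 × 10^-13 m

Since λ ∝ 1/√m at constant kinetic energy, the lighter particle has the longer wavelength.

The neutron has the longer de Broglie wavelength.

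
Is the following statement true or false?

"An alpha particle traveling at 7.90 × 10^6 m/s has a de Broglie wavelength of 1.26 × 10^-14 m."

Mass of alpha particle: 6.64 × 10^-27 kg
True

The claim is correct.

Using λ = h/(mv):
λ = (6.626 × 10^-34 J·s) / (6.64 × 10^-27 kg × 7.90 × 10^6 m/s)
λ = 1.26 × 10^-14 m

This matches the claimed value.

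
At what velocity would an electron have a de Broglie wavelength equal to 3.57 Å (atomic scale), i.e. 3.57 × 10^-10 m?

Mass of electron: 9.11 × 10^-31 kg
2.04 × 10^6 m/s

From λ = h/(mv), solve for v:

v = h/(mλ)
v = (6.626 × 10^-34 J·s) / (9.11 × 10^-31 kg × 3.57 × 10^-10 m)
v = 2.04 × 10^6 m/s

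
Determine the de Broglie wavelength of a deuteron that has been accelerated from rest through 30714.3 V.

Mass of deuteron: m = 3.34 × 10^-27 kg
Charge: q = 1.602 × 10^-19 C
1.16 × 10^-13 m

When a particle is accelerated through voltage V, it gains kinetic energy KE = qV.

The de Broglie wavelength is then λ = h/√(2mqV):

λ = h/√(2mqV)
λ = (6.626 × 10^-34 J·s) / √(2 × 3.34 × 10^-27 kg × 1.602 × 10^-19 C × 30714.3 V)
λ = 1.16 × 10^-13 m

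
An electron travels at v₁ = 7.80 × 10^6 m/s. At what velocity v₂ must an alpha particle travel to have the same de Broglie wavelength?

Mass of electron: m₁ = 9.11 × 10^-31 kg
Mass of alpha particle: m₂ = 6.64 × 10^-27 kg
v₂ = 1.07 × 10^3 m/s

For equal de Broglie wavelengths: λ₁ = λ₂

h/(m₁v₁) = h/(m₂v₂)
m₁v₁ = m₂v₂
v₂ = v₁ · (m₁/m₂)

v₂ = 7.80 × 10^6 m/s × (9.11 × 10^-31 kg / 6.64 × 10^-27 kg)
v₂ = 1.07 × 10^3 m/s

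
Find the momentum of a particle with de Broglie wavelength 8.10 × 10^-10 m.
8.18 × 10^-25 kg·m/s

From the de Broglie relation λ = h/p, we solve for p:

p = h/λ
p = (6.626 × 10^-34 J·s) / (8.10 × 10^-10 m)
p = 8.18 × 10^-25 kg·m/s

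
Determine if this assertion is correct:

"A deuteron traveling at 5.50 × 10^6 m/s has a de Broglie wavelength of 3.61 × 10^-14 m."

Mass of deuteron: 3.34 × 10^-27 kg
True

The claim is correct.

Using λ = h/(mv):
λ = (6.626 × 10^-34 J·s) / (3.34 × 10^-27 kg × 5.50 × 10^6 m/s)
λ = 3.61 × 10^-14 m

This matches the claimed value.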